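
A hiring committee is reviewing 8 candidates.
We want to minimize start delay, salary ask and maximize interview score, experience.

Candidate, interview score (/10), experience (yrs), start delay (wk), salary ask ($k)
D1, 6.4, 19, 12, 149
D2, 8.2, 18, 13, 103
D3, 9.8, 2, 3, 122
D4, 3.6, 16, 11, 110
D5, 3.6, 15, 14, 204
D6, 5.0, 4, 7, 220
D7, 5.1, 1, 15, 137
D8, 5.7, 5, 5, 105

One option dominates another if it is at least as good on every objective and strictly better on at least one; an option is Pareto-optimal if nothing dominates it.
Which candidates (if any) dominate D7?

D2: interview score 8.2≥5.1, experience 18≥1, start delay 13≤15, salary ask 103≤137 — dominates D7.
D3: interview score 9.8≥5.1, experience 2≥1, start delay 3≤15, salary ask 122≤137 — dominates D7.
D8: interview score 5.7≥5.1, experience 5≥1, start delay 5≤15, salary ask 105≤137 — dominates D7.
Others (D1, D4, D5, D6) are each worse than D7 on at least one objective.

D2, D3, D8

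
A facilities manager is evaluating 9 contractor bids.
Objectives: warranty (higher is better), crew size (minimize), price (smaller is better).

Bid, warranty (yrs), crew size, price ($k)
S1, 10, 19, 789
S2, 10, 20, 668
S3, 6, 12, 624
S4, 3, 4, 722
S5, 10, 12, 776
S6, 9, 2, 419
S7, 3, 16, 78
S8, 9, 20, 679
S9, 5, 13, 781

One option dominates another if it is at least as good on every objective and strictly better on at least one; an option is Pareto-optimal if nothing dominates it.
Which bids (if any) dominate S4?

S6: warranty 9≥3, crew size 2≤4, price 419≤722 — dominates S4.
Others (S1, S2, S3, S5, S7, S8, S9) are each worse than S4 on at least one objective.

S6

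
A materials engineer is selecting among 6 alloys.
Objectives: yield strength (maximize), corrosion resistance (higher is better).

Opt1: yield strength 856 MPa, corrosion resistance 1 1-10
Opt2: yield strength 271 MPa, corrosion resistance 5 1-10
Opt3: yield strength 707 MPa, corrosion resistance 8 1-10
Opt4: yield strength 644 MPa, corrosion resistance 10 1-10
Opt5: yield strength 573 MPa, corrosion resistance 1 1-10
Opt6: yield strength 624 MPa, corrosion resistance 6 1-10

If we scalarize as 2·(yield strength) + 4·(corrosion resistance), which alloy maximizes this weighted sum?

Opt1

Opt1: 2·856 + 4·1 = 1716
Opt2: 2·271 + 4·5 = 562
Opt3: 2·707 + 4·8 = 1446
Opt4: 2·644 + 4·10 = 1328
Opt5: 2·573 + 4·1 = 1150
Opt6: 2·624 + 4·6 = 1272
Highest: Opt1 at 1716.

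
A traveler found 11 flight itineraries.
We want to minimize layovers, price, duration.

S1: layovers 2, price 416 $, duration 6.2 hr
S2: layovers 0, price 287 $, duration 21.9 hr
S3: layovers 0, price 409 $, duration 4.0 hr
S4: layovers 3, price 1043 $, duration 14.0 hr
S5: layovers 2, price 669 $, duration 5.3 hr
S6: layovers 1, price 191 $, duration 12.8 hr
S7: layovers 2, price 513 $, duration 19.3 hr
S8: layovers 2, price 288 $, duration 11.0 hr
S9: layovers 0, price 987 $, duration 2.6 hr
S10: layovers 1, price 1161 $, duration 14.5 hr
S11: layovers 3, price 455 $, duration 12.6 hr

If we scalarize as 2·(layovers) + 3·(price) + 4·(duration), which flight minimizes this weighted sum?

S6

S1: 2·2 + 3·416 + 4·6.2 = 1276.8
S2: 2·0 + 3·287 + 4·21.9 = 948.6
S3: 2·0 + 3·409 + 4·4.0 = 1243.0
S4: 2·3 + 3·1043 + 4·14.0 = 3191.0
S5: 2·2 + 3·669 + 4·5.3 = 2032.2
S6: 2·1 + 3·191 + 4·12.8 = 626.2
S7: 2·2 + 3·513 + 4·19.3 = 1620.2
S8: 2·2 + 3·288 + 4·11.0 = 912.0
S9: 2·0 + 3·987 + 4·2.6 = 2971.4
S10: 2·1 + 3·1161 + 4·14.5 = 3543.0
S11: 2·3 + 3·455 + 4·12.6 = 1421.4
Lowest: S6 at 626.2.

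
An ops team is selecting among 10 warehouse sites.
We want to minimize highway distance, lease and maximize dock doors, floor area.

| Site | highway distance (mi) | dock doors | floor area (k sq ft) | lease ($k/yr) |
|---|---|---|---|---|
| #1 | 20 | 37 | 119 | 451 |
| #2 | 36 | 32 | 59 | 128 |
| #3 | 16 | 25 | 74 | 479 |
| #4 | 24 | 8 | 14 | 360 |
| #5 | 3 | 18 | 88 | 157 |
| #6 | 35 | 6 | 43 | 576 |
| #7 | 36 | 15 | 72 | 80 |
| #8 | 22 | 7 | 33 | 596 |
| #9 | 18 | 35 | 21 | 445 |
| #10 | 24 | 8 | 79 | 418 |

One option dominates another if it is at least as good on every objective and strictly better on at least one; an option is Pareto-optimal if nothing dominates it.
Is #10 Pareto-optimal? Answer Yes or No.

#5 vs #10: highway distance 3≤24, dock doors 18≥8, floor area 88≥79, lease 157≤418 — #5 is at least as good on every objective and strictly better on at least one, so #5 dominates #10.

No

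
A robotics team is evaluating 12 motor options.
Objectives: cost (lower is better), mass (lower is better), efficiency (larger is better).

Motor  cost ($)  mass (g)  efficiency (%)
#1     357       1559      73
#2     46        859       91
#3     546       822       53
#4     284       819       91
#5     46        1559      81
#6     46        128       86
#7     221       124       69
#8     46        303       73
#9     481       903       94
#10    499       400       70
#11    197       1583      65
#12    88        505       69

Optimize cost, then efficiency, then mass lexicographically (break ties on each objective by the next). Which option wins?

First minimize cost: best is 46, kept {#2, #5, #6, #8}.
Then maximize efficiency: best is 91, kept {#2}.

#2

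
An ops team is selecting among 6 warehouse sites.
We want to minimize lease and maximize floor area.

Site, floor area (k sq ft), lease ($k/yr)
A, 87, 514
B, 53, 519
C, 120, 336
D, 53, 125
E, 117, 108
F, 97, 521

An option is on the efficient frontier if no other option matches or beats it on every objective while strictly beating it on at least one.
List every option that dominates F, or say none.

C: floor area 120≥97, lease 336≤521 — dominates F.
E: floor area 117≥97, lease 108≤521 — dominates F.
Others (A, B, D) are each worse than F on at least one objective.

C, E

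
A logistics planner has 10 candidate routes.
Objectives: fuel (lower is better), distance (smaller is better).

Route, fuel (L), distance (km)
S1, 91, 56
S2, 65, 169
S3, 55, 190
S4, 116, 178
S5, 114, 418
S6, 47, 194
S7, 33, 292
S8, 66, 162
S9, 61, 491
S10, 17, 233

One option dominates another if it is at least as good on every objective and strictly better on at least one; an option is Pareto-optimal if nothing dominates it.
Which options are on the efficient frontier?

S1: not dominated (best distance).
S2: not dominated.
S3: not dominated.
S4: dominated by S1 (fuel 91≤116, distance 56≤178).
S5: dominated by S1 (fuel 91≤114, distance 56≤418).
S6: not dominated.
S7: dominated by S10 (fuel 17≤33, distance 233≤292).
S8: not dominated.
S9: dominated by S3 (fuel 55≤61, distance 190≤491).
S10: not dominated (best fuel).

S1, S2, S3, S6, S8, S10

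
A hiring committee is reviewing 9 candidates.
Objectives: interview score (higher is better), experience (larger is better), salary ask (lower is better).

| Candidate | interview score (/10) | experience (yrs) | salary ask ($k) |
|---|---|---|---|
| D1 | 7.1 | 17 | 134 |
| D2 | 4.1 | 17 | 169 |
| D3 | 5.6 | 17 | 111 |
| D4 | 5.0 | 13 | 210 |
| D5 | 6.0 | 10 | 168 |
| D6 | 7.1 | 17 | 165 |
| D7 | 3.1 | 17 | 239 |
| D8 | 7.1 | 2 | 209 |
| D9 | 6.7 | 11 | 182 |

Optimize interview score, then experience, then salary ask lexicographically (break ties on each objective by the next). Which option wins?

D1

First maximize interview score: best is 7.1, kept {D1, D6, D8}.
Then maximize experience: best is 17, kept {D1, D6}.
Then minimize salary ask: best is 134, kept {D1}.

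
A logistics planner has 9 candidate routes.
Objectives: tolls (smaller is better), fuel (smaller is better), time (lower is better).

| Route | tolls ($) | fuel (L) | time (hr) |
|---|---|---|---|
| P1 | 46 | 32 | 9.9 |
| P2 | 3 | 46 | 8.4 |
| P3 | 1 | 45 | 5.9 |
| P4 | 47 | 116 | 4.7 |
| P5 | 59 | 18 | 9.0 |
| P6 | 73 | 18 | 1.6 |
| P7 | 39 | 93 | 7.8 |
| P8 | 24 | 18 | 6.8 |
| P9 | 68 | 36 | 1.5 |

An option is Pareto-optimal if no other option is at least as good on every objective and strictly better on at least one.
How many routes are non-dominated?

P1: dominated by P8 (tolls 24≤46, fuel 18≤32, time 6.8≤9.9).
P2: dominated by P3 (tolls 1≤3, fuel 45≤46, time 5.9≤8.4).
P3: not dominated (best tolls).
P4: not dominated.
P5: dominated by P8 (tolls 24≤59, fuel 18≤18, time 6.8≤9.0).
P6: not dominated.
P7: dominated by P3 (tolls 1≤39, fuel 45≤93, time 5.9≤7.8).
P8: not dominated.
P9: not dominated (best time).
Pareto-optimal: P3, P4, P6, P8, P9 → 5.

5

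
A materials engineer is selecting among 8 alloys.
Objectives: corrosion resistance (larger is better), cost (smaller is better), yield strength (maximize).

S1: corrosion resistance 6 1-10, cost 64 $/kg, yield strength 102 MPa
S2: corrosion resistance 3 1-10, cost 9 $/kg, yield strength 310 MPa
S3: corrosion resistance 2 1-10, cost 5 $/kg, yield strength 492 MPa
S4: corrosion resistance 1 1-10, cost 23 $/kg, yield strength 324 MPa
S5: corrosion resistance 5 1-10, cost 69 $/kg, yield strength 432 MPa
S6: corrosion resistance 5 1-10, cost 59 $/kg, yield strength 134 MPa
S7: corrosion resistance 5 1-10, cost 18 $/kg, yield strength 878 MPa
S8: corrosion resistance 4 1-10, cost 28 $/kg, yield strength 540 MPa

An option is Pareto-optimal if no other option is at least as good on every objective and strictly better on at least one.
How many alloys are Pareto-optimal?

S1: not dominated (best corrosion resistance).
S2: not dominated.
S3: not dominated (best cost).
S4: dominated by S3 (corrosion resistance 2≥1, cost 5≤23, yield strength 492≥324).
S5: dominated by S7 (corrosion resistance 5≥5, cost 18≤69, yield strength 878≥432).
S6: dominated by S7 (corrosion resistance 5≥5, cost 18≤59, yield strength 878≥134).
S7: not dominated (best yield strength).
S8: dominated by S7 (corrosion resistance 5≥4, cost 18≤28, yield strength 878≥540).
Pareto-optimal: S1, S2, S3, S7 → 4.

4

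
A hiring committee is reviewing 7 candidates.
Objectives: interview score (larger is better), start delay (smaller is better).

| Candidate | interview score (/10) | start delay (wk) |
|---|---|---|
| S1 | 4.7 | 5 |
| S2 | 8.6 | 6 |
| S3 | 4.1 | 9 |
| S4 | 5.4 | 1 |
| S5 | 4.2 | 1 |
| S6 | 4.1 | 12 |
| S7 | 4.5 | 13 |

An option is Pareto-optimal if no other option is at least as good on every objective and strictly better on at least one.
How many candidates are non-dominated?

S1: dominated by S4 (interview score 5.4≥4.7, start delay 1≤5).
S2: not dominated (best interview score).
S3: dominated by S1 (interview score 4.7≥4.1, start delay 5≤9).
S4: not dominated.
S5: dominated by S4 (interview score 5.4≥4.2, start delay 1≤1).
S6: dominated by S1 (interview score 4.7≥4.1, start delay 5≤12).
S7: dominated by S1 (interview score 4.7≥4.5, start delay 5≤13).
Pareto-optimal: S2, S4 → 2.

2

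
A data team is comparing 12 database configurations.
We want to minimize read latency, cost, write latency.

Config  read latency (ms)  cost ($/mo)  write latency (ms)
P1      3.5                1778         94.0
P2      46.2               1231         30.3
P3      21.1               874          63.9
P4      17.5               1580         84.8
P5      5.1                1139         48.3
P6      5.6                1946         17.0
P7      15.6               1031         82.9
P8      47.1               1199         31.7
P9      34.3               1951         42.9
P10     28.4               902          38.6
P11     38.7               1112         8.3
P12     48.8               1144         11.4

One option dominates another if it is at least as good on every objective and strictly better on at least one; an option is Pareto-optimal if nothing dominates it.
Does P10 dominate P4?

P10 vs P4: P10 is worse on read latency (28.4 vs 17.5), so it does not dominate P4.

No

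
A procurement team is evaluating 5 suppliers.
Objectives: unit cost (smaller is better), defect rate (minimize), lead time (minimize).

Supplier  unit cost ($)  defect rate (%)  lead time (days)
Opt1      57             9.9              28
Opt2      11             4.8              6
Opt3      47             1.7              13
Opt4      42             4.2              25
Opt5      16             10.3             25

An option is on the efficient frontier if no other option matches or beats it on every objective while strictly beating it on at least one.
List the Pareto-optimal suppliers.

Opt2, Opt3, Opt4

Opt1: dominated by Opt2 (unit cost 11≤57, defect rate 4.8≤9.9, lead time 6≤28).
Opt2: not dominated (best unit cost).
Opt3: not dominated (best defect rate).
Opt4: not dominated.
Opt5: dominated by Opt2 (unit cost 11≤16, defect rate 4.8≤10.3, lead time 6≤25).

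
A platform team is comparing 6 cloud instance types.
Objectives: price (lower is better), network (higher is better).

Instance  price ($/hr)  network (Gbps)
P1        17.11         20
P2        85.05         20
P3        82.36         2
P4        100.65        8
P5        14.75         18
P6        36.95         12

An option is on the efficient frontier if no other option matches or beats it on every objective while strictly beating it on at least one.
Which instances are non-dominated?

P1: not dominated.
P2: dominated by P1 (price 17.11≤85.05, network 20≥20).
P3: dominated by P1 (price 17.11≤82.36, network 20≥2).
P4: dominated by P1 (price 17.11≤100.65, network 20≥8).
P5: not dominated (best price).
P6: dominated by P1 (price 17.11≤36.95, network 20≥12).

P1, P5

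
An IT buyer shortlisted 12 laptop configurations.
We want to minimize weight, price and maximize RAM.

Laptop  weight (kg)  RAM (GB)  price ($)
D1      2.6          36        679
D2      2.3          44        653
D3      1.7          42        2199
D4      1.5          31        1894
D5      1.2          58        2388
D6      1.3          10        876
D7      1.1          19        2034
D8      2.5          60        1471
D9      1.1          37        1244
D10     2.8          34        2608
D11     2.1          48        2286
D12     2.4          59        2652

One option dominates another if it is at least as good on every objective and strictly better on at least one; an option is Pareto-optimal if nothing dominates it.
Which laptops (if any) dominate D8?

D1: worse on weight (2.6 vs 2.5).
D2: worse on RAM (44 vs 60).
D3: worse on RAM (42 vs 60).
D4: worse on RAM (31 vs 60).
D5: worse on RAM (58 vs 60).
D6: worse on RAM (10 vs 60).
D7: worse on RAM (19 vs 60).
D9: worse on RAM (37 vs 60).
D10: worse on weight (2.8 vs 2.5).
D11: worse on RAM (48 vs 60).
D12: worse on RAM (59 vs 60).
No option dominates D8.

none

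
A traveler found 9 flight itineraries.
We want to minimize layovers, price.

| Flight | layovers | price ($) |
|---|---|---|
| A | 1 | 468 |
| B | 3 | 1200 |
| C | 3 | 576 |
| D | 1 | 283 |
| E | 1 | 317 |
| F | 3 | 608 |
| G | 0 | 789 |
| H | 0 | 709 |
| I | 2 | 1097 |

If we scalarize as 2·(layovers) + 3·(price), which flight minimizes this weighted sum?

D

A: 2·1 + 3·468 = 1406
B: 2·3 + 3·1200 = 3606
C: 2·3 + 3·576 = 1734
D: 2·1 + 3·283 = 851
E: 2·1 + 3·317 = 953
F: 2·3 + 3·608 = 1830
G: 2·0 + 3·789 = 2367
H: 2·0 + 3·709 = 2127
I: 2·2 + 3·1097 = 3295
Lowest: D at 851.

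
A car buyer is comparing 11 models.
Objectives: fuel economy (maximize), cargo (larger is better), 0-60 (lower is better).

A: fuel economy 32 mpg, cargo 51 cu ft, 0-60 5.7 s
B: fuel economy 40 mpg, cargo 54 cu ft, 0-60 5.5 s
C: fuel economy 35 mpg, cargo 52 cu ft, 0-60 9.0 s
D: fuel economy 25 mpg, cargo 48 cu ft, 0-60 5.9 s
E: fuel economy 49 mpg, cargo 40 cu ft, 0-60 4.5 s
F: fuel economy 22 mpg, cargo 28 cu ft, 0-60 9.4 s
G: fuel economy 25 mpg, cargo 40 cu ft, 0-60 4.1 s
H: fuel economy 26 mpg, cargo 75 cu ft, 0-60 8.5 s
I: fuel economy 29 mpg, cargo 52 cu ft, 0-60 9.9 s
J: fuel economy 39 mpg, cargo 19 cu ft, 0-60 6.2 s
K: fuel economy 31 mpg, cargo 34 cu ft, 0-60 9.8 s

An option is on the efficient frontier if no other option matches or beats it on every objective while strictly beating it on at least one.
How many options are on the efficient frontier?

4

A: dominated by B (fuel economy 40≥32, cargo 54≥51, 0-60 5.5≤5.7).
B: not dominated.
C: dominated by B (fuel economy 40≥35, cargo 54≥52, 0-60 5.5≤9.0).
D: dominated by A (fuel economy 32≥25, cargo 51≥48, 0-60 5.7≤5.9).
E: not dominated (best fuel economy).
F: dominated by A (fuel economy 32≥22, cargo 51≥28, 0-60 5.7≤9.4).
G: not dominated (best 0-60).
H: not dominated (best cargo).
I: dominated by B (fuel economy 40≥29, cargo 54≥52, 0-60 5.5≤9.9).
J: dominated by B (fuel economy 40≥39, cargo 54≥19, 0-60 5.5≤6.2).
K: dominated by A (fuel economy 32≥31, cargo 51≥34, 0-60 5.7≤9.8).
Pareto-optimal: B, E, G, H → 4.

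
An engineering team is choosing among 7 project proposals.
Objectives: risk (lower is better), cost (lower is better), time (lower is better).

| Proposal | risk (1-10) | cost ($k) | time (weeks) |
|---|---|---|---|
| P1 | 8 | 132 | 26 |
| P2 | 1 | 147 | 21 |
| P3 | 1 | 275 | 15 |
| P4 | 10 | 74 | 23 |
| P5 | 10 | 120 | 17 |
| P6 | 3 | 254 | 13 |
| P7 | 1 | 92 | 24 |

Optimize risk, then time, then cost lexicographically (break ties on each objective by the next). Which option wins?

P3

First minimize risk: best is 1, kept {P2, P3, P7}.
Then minimize time: best is 15, kept {P3}.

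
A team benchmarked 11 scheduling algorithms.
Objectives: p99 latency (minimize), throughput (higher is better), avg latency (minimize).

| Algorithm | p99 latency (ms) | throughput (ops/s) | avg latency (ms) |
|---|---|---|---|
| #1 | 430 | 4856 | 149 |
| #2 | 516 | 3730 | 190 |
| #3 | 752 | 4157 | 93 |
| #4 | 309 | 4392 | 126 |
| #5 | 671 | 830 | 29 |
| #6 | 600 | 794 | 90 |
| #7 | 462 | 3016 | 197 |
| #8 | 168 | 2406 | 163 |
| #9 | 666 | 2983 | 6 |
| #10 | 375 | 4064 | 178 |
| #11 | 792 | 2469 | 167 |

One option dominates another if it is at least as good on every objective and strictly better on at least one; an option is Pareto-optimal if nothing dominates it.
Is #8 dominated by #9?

#9 vs #8: #9 is worse on p99 latency (666 vs 168), so it does not dominate #8.

No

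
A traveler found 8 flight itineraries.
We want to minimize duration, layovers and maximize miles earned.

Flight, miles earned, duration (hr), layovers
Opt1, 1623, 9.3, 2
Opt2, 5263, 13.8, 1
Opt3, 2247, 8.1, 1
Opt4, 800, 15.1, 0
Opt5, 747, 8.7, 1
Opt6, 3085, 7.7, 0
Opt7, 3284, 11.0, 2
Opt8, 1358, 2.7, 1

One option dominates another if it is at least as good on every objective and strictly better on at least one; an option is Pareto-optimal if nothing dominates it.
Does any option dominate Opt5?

Yes

Opt3 vs Opt5: miles earned 2247≥747, duration 8.1≤8.7, layovers 1≤1 — Opt3 is at least as good on every objective and strictly better on at least one, so Opt3 dominates Opt5.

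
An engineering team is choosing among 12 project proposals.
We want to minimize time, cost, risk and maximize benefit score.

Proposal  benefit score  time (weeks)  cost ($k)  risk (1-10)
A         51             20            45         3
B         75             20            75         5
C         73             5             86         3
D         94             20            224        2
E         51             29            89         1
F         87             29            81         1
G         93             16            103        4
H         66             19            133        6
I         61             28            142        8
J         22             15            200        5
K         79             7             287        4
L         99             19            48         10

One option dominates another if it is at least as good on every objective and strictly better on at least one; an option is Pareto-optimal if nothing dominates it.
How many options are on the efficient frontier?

A: not dominated (best cost).
B: not dominated.
C: not dominated (best time).
D: not dominated.
E: dominated by F (benefit score 87≥51, time 29≤29, cost 81≤89, risk 1≤1).
F: not dominated.
G: not dominated.
H: dominated by C (benefit score 73≥66, time 5≤19, cost 86≤133, risk 3≤6).
I: dominated by B (benefit score 75≥61, time 20≤28, cost 75≤142, risk 5≤8).
J: dominated by C (benefit score 73≥22, time 5≤15, cost 86≤200, risk 3≤5).
K: not dominated.
L: not dominated (best benefit score).
Pareto-optimal: A, B, C, D, F, G, K, L → 8.

8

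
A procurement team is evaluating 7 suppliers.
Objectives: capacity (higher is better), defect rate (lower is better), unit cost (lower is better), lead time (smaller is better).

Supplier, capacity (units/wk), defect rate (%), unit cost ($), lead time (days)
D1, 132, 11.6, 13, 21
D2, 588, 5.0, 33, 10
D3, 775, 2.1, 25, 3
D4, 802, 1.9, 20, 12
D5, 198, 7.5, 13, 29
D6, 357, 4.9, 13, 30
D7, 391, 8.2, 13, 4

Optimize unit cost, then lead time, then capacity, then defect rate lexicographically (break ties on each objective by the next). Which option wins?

D7

First minimize unit cost: best is 13, kept {D1, D5, D6, D7}.
Then minimize lead time: best is 4, kept {D7}.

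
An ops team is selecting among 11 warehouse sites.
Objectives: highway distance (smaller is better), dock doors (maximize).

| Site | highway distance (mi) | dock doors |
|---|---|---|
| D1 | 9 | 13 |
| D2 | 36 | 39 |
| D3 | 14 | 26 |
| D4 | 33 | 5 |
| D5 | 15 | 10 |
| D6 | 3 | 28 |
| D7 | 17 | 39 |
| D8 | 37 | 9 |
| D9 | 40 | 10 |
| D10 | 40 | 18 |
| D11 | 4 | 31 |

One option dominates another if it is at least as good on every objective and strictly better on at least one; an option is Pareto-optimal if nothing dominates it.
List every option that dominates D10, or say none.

D2, D3, D6, D7, D11

D2: highway distance 36≤40, dock doors 39≥18 — dominates D10.
D3: highway distance 14≤40, dock doors 26≥18 — dominates D10.
D6: highway distance 3≤40, dock doors 28≥18 — dominates D10.
D7: highway distance 17≤40, dock doors 39≥18 — dominates D10.
D11: highway distance 4≤40, dock doors 31≥18 — dominates D10.
Others (D1, D4, D5, D8, D9) are each worse than D10 on at least one objective.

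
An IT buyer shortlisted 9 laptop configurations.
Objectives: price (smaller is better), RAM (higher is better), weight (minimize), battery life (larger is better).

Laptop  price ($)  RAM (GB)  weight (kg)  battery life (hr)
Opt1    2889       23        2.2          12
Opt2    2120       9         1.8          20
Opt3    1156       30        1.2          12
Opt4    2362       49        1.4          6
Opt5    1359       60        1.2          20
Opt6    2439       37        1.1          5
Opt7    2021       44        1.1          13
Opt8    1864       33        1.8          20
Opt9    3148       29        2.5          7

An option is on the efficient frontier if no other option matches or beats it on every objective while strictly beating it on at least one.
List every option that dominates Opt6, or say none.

Opt7

Opt7: price 2021≤2439, RAM 44≥37, weight 1.1≤1.1, battery life 13≥5 — dominates Opt6.
Others (Opt1, Opt2, Opt3, Opt4, Opt5, Opt8, Opt9) are each worse than Opt6 on at least one objective.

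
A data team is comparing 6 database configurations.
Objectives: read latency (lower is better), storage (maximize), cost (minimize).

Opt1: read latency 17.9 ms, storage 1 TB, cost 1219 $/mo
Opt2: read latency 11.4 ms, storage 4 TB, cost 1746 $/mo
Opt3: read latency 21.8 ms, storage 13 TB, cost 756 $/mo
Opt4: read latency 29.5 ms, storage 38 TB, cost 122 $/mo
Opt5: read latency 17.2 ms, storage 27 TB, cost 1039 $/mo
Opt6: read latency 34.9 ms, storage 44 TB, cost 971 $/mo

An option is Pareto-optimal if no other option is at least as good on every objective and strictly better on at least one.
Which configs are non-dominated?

Opt1: dominated by Opt5 (read latency 17.2≤17.9, storage 27≥1, cost 1039≤1219).
Opt2: not dominated (best read latency).
Opt3: not dominated.
Opt4: not dominated (best cost).
Opt5: not dominated.
Opt6: not dominated (best storage).

Opt2, Opt3, Opt4, Opt5, Opt6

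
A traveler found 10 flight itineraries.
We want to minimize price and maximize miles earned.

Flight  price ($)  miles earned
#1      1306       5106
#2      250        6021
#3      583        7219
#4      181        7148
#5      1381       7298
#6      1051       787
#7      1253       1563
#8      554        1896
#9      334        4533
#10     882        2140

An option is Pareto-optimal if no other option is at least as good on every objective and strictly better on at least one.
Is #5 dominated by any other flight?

#1: worse on miles earned (5106 vs 7298).
#2: worse on miles earned (6021 vs 7298).
#3: worse on miles earned (7219 vs 7298).
#4: worse on miles earned (7148 vs 7298).
#6: worse on miles earned (787 vs 7298).
#7: worse on miles earned (1563 vs 7298).
#8: worse on miles earned (1896 vs 7298).
#9: worse on miles earned (4533 vs 7298).
#10: worse on miles earned (2140 vs 7298).
No option is at least as good as #5 on every objective and strictly better on one.

No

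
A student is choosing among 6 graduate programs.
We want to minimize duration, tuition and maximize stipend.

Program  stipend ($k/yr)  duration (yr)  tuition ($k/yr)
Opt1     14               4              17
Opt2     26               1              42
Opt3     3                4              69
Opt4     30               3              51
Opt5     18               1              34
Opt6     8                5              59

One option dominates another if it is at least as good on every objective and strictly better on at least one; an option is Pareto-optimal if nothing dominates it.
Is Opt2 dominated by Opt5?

Opt5 vs Opt2: Opt5 is worse on stipend (18 vs 26), so it does not dominate Opt2.

No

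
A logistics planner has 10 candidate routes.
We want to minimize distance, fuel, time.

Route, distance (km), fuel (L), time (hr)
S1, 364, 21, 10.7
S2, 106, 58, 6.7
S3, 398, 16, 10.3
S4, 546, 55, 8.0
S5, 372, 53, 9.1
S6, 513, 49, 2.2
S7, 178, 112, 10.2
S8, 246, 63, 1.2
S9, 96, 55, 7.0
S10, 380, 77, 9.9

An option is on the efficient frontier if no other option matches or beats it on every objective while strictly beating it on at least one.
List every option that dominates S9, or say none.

S1: worse on distance (364 vs 96).
S2: worse on distance (106 vs 96).
S3: worse on distance (398 vs 96).
S4: worse on distance (546 vs 96).
S5: worse on distance (372 vs 96).
S6: worse on distance (513 vs 96).
S7: worse on distance (178 vs 96).
S8: worse on distance (246 vs 96).
S10: worse on distance (380 vs 96).
No option dominates S9.

none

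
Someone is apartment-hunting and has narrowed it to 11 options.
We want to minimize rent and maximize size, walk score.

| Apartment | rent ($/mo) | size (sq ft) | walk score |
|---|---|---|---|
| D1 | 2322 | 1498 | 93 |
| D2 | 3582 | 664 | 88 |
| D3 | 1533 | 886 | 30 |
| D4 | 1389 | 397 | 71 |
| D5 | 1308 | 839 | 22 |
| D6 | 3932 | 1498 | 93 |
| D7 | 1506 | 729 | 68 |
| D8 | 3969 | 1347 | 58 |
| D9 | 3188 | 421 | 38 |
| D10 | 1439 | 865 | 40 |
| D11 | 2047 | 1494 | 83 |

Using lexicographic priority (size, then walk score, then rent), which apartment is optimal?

First maximize size: best is 1498, kept {D1, D6}.
Then maximize walk score: best is 93, kept {D1, D6}.
Then minimize rent: best is 2322, kept {D1}.

D1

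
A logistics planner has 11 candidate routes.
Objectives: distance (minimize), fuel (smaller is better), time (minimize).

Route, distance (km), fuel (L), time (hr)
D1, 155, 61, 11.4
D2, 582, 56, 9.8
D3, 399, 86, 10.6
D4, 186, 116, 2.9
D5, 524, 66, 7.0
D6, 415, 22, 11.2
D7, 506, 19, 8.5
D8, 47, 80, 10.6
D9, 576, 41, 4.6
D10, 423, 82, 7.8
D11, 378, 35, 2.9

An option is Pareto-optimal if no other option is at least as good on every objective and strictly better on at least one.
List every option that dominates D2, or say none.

D7, D9, D11

D7: distance 506≤582, fuel 19≤56, time 8.5≤9.8 — dominates D2.
D9: distance 576≤582, fuel 41≤56, time 4.6≤9.8 — dominates D2.
D11: distance 378≤582, fuel 35≤56, time 2.9≤9.8 — dominates D2.
Others (D1, D3, D4, D5, D6, D8, D10) are each worse than D2 on at least one objective.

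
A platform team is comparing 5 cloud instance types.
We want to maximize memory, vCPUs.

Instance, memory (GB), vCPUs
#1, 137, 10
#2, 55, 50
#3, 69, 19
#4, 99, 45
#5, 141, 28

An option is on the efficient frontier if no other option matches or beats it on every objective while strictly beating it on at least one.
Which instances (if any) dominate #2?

none

#1: worse on vCPUs (10 vs 50).
#3: worse on vCPUs (19 vs 50).
#4: worse on vCPUs (45 vs 50).
#5: worse on vCPUs (28 vs 50).
No option dominates #2.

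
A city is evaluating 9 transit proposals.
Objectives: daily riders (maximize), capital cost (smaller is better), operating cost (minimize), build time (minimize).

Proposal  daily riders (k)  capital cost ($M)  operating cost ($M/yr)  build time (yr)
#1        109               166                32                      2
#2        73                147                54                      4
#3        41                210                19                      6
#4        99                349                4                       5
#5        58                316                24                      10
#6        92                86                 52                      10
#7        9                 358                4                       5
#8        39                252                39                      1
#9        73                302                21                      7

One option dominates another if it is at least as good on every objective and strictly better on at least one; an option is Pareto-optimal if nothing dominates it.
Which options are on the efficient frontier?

#1, #2, #3, #4, #6, #8, #9

#1: not dominated (best daily riders).
#2: not dominated.
#3: not dominated.
#4: not dominated.
#5: dominated by #9 (daily riders 73≥58, capital cost 302≤316, operating cost 21≤24, build time 7≤10).
#6: not dominated (best capital cost).
#7: dominated by #4 (daily riders 99≥9, capital cost 349≤358, operating cost 4≤4, build time 5≤5).
#8: not dominated (best build time).
#9: not dominated.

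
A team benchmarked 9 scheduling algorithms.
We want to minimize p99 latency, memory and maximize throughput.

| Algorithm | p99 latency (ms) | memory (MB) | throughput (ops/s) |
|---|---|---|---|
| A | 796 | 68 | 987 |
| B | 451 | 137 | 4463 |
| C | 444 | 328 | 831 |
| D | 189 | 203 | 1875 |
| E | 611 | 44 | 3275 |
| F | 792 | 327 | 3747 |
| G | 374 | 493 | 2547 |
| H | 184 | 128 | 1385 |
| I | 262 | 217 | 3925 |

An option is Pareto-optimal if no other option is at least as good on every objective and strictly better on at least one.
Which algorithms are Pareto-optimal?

A: dominated by E (p99 latency 611≤796, memory 44≤68, throughput 3275≥987).
B: not dominated (best throughput).
C: dominated by D (p99 latency 189≤444, memory 203≤328, throughput 1875≥831).
D: not dominated.
E: not dominated (best memory).
F: dominated by B (p99 latency 451≤792, memory 137≤327, throughput 4463≥3747).
G: dominated by I (p99 latency 262≤374, memory 217≤493, throughput 3925≥2547).
H: not dominated (best p99 latency).
I: not dominated.

B, D, E, H, I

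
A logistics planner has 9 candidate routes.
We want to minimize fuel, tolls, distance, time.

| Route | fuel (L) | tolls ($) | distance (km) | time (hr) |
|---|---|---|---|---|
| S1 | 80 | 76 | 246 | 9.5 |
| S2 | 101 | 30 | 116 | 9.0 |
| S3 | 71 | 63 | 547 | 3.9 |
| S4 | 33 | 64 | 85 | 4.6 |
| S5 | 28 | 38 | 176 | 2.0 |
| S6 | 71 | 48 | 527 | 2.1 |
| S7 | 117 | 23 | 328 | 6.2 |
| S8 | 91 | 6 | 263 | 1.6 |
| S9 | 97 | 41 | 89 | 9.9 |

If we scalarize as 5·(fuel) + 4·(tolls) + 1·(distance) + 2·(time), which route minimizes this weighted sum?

S1: 5·80 + 4·76 + 1·246 + 2·9.5 = 969.0
S2: 5·101 + 4·30 + 1·116 + 2·9.0 = 759.0
S3: 5·71 + 4·63 + 1·547 + 2·3.9 = 1161.8
S4: 5·33 + 4·64 + 1·85 + 2·4.6 = 515.2
S5: 5·28 + 4·38 + 1·176 + 2·2.0 = 472.0
S6: 5·71 + 4·48 + 1·527 + 2·2.1 = 1078.2
S7: 5·117 + 4·23 + 1·328 + 2·6.2 = 1017.4
S8: 5·91 + 4·6 + 1·263 + 2·1.6 = 745.2
S9: 5·97 + 4·41 + 1·89 + 2·9.9 = 757.8
Lowest: S5 at 472.0.

S5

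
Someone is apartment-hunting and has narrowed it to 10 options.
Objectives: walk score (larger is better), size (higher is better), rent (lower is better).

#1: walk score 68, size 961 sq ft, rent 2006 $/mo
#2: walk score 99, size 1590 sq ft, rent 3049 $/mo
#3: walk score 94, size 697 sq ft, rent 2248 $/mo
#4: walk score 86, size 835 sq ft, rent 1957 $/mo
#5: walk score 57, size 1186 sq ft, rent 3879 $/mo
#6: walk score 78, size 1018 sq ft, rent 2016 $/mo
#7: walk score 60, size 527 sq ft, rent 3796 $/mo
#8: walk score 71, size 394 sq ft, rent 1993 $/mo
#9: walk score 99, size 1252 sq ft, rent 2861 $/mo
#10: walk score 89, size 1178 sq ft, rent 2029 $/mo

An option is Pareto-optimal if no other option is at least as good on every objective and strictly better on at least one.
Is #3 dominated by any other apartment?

No

#1: worse on walk score (68 vs 94).
#2: worse on rent (3049 vs 2248).
#4: worse on walk score (86 vs 94).
#5: worse on walk score (57 vs 94).
#6: worse on walk score (78 vs 94).
#7: worse on walk score (60 vs 94).
#8: worse on walk score (71 vs 94).
#9: worse on rent (2861 vs 2248).
#10: worse on walk score (89 vs 94).
No option is at least as good as #3 on every objective and strictly better on one.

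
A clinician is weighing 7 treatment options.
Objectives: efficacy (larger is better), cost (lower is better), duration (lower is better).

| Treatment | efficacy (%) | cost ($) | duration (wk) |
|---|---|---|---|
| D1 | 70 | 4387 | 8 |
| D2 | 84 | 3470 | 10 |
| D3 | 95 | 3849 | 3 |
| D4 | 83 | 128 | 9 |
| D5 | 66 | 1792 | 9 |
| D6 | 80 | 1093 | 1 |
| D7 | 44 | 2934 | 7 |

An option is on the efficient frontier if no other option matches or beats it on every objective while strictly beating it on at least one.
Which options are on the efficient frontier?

D2, D3, D4, D6

D1: dominated by D3 (efficacy 95≥70, cost 3849≤4387, duration 3≤8).
D2: not dominated.
D3: not dominated (best efficacy).
D4: not dominated (best cost).
D5: dominated by D4 (efficacy 83≥66, cost 128≤1792, duration 9≤9).
D6: not dominated (best duration).
D7: dominated by D6 (efficacy 80≥44, cost 1093≤2934, duration 1≤7).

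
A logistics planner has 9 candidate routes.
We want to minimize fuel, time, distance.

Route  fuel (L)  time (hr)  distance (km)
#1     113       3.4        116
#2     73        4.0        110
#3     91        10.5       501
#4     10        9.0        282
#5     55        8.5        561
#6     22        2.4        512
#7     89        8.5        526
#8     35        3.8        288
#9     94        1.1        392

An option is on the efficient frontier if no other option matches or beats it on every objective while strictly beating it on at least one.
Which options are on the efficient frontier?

#1, #2, #4, #6, #8, #9

#1: not dominated.
#2: not dominated (best distance).
#3: dominated by #2 (fuel 73≤91, time 4.0≤10.5, distance 110≤501).
#4: not dominated (best fuel).
#5: dominated by #6 (fuel 22≤55, time 2.4≤8.5, distance 512≤561).
#6: not dominated.
#7: dominated by #2 (fuel 73≤89, time 4.0≤8.5, distance 110≤526).
#8: not dominated.
#9: not dominated (best time).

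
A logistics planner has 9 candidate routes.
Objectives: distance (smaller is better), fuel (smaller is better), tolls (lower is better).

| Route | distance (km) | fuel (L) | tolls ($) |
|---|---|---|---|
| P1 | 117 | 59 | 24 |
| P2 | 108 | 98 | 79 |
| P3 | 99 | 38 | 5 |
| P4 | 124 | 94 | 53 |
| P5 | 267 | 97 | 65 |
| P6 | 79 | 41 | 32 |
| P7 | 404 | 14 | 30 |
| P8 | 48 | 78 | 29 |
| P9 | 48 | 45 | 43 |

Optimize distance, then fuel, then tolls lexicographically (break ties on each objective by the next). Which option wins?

P9

First minimize distance: best is 48, kept {P8, P9}.
Then minimize fuel: best is 45, kept {P9}.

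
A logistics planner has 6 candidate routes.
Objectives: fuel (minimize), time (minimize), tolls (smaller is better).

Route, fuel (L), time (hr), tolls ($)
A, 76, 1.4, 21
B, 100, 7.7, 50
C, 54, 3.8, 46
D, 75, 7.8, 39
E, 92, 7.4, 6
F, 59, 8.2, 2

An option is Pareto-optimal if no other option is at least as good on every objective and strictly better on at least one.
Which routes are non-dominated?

A, C, D, E, F

A: not dominated (best time).
B: dominated by A (fuel 76≤100, time 1.4≤7.7, tolls 21≤50).
C: not dominated (best fuel).
D: not dominated.
E: not dominated.
F: not dominated (best tolls).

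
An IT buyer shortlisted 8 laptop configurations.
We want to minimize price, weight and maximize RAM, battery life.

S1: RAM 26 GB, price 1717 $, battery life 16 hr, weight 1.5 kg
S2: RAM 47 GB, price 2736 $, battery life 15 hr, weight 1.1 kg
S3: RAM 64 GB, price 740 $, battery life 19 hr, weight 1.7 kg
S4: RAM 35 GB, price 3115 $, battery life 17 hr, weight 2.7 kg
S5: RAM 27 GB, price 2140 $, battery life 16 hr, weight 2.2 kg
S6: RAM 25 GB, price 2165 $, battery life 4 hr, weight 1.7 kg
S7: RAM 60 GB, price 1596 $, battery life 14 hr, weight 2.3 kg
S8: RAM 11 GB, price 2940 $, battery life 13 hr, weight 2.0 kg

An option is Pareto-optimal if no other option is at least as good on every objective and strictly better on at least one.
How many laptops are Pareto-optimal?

3

S1: not dominated.
S2: not dominated (best weight).
S3: not dominated (best RAM).
S4: dominated by S3 (RAM 64≥35, price 740≤3115, battery life 19≥17, weight 1.7≤2.7).
S5: dominated by S3 (RAM 64≥27, price 740≤2140, battery life 19≥16, weight 1.7≤2.2).
S6: dominated by S1 (RAM 26≥25, price 1717≤2165, battery life 16≥4, weight 1.5≤1.7).
S7: dominated by S3 (RAM 64≥60, price 740≤1596, battery life 19≥14, weight 1.7≤2.3).
S8: dominated by S1 (RAM 26≥11, price 1717≤2940, battery life 16≥13, weight 1.5≤2.0).
Pareto-optimal: S1, S2, S3 → 3.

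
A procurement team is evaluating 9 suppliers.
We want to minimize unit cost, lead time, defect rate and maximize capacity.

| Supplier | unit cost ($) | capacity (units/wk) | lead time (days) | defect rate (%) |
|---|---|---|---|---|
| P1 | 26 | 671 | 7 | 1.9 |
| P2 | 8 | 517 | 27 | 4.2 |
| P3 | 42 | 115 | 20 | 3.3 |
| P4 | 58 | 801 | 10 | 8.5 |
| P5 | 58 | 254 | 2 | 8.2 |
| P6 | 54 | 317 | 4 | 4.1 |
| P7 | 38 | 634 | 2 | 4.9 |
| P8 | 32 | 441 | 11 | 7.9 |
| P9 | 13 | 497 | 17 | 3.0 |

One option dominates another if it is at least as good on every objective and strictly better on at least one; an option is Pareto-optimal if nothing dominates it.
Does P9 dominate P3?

P9 vs P3: unit cost 13≤42, capacity 497≥115, lead time 17≤20, defect rate 3.0≤3.3 — P9 is at least as good on every objective with at least one strict improvement.

Yes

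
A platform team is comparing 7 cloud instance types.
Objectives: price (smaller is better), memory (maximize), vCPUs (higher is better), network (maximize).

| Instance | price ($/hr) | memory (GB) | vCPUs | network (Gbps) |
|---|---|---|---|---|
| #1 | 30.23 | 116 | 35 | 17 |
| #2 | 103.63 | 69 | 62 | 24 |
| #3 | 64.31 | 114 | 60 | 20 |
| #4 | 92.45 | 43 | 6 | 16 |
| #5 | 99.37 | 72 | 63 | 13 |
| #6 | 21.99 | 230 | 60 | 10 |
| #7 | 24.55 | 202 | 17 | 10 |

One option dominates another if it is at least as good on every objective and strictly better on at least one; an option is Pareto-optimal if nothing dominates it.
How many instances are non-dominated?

5

#1: not dominated.
#2: not dominated (best network).
#3: not dominated.
#4: dominated by #1 (price 30.23≤92.45, memory 116≥43, vCPUs 35≥6, network 17≥16).
#5: not dominated (best vCPUs).
#6: not dominated (best price).
#7: dominated by #6 (price 21.99≤24.55, memory 230≥202, vCPUs 60≥17, network 10≥10).
Pareto-optimal: #1, #2, #3, #5, #6 → 5.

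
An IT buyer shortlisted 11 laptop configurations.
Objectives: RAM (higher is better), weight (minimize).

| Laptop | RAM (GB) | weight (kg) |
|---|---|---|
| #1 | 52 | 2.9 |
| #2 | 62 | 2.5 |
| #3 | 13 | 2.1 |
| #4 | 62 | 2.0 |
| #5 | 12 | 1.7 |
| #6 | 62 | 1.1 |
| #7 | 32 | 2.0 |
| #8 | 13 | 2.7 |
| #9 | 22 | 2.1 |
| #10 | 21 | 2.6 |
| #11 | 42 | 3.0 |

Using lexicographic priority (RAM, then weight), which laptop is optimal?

#6

First maximize RAM: best is 62, kept {#2, #4, #6}.
Then minimize weight: best is 1.1, kept {#6}.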